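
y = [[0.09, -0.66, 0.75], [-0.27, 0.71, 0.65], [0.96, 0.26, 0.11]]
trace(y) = 0.91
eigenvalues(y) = [(-1+0j), (0.96+0.3j), (0.96-0.3j)]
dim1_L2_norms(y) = [1.0, 1.0, 1.0]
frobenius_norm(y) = 1.73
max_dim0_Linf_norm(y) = 0.96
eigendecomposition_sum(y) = [[(-0.44+0j), -0.24+0.00j, 0.44-0.00j], [-0.24+0.00j, -0.13+0.00j, (0.23-0j)], [(0.44-0j), 0.23-0.00j, -0.43+0.00j]] + [[0.27+0.08j, (-0.21+0.28j), (0.16+0.24j)], [(-0.02-0.35j), (0.42+0.13j), 0.21-0.28j], [(0.26-0.1j), 0.01+0.36j, (0.27+0.09j)]] + [[0.27-0.08j, -0.21-0.28j, 0.16-0.24j], [(-0.02+0.35j), (0.42-0.13j), (0.21+0.28j)], [0.26+0.10j, (0.01-0.36j), (0.27-0.09j)]]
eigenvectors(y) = [[(0.67+0j), (0.18-0.5j), 0.18+0.50j], [(0.35+0j), -0.66+0.00j, (-0.66-0j)], [-0.66+0.00j, (-0.17-0.51j), (-0.17+0.51j)]]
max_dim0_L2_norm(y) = 1.0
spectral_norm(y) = 1.00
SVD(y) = [[-0.89, 0.13, -0.45], [0.45, 0.49, -0.75], [0.13, -0.86, -0.50]] @ diag([1.0046453452768351, 1.0017417390458028, 0.9970963937689671]) @ [[-0.08, 0.93, -0.36],[-0.95, 0.04, 0.32],[-0.32, -0.36, -0.88]]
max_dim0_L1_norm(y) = 1.63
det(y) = -1.00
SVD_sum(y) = [[0.07,-0.83,0.32], [-0.04,0.42,-0.16], [-0.01,0.12,-0.04]] + [[-0.12, 0.01, 0.04], [-0.47, 0.02, 0.16], [0.81, -0.04, -0.28]] + [[0.14, 0.16, 0.39], [0.23, 0.27, 0.65], [0.16, 0.18, 0.43]]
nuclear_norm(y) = 3.00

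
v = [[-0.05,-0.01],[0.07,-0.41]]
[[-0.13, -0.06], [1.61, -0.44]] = v @ [[3.25, 0.87], [-3.36, 1.23]]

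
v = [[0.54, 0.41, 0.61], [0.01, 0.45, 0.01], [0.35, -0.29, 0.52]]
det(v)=0.029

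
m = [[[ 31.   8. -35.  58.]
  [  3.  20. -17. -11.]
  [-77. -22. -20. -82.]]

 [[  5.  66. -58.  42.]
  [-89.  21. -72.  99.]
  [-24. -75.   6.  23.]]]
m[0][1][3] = -11.0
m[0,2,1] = -22.0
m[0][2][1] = -22.0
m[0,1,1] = 20.0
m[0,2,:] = [-77.0, -22.0, -20.0, -82.0]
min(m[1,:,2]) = -72.0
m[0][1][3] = -11.0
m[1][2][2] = 6.0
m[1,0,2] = -58.0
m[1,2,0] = -24.0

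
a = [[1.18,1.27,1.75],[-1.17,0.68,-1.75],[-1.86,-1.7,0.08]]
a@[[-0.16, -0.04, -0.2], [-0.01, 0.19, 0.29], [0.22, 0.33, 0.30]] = [[0.18, 0.77, 0.66], [-0.2, -0.40, -0.09], [0.33, -0.22, -0.1]]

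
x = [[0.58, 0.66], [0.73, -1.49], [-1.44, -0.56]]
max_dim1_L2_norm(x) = 1.66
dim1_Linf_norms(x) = [0.66, 1.49, 1.44]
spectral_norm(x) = 1.75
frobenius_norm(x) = 2.43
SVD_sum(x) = [[0.58, 0.66], [-0.42, -0.48], [-0.9, -1.03]] + [[0.00,-0.00], [1.15,-1.01], [-0.54,0.47]]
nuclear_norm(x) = 3.44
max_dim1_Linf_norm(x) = 1.49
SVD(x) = [[0.5, 0.0], [-0.36, 0.91], [-0.78, -0.42]] @ diag([1.7488438255944396, 1.689303191756946]) @ [[0.66,0.75], [0.75,-0.66]]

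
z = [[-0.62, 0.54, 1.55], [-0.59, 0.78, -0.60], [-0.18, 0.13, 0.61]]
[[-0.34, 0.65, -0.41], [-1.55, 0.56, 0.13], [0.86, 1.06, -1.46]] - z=[[0.28, 0.11, -1.96], [-0.96, -0.22, 0.73], [1.04, 0.93, -2.07]]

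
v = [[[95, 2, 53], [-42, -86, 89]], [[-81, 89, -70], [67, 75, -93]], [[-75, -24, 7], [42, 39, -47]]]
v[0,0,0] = 95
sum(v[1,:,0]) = -14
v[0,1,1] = -86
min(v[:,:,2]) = -93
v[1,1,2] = -93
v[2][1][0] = 42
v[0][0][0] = 95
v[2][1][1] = 39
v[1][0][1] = 89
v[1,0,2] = -70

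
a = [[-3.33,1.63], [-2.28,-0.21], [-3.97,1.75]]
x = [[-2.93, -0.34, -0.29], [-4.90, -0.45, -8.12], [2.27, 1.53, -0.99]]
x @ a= [[11.68, -5.21],[49.58, -22.10],[-7.12, 1.65]]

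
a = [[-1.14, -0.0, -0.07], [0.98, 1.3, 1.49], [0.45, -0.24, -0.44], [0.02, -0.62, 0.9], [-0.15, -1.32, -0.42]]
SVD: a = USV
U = [[-0.21, -0.54, -0.6], [0.85, 0.15, -0.09], [-0.09, 0.22, 0.47], [0.06, 0.59, -0.64], [-0.47, 0.54, -0.08]]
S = [2.57, 1.31, 1.19]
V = [[0.43, 0.67, 0.61], [0.61, -0.71, 0.35], [0.67, 0.22, -0.71]]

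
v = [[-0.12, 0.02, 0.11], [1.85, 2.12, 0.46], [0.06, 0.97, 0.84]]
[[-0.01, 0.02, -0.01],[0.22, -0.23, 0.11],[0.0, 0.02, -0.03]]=v @[[0.07,-0.1,0.04],[0.06,-0.04,0.03],[-0.07,0.08,-0.07]]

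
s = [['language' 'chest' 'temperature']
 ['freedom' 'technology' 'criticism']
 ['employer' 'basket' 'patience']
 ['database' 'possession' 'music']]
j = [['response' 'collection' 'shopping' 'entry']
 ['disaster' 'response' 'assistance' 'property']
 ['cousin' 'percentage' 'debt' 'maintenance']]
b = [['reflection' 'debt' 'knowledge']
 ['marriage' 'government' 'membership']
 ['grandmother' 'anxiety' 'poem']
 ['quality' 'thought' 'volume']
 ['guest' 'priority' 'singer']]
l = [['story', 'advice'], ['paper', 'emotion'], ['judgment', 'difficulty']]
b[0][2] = 'knowledge'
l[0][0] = 'story'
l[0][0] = 'story'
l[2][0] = 'judgment'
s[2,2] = 'patience'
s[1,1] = 'technology'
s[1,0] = 'freedom'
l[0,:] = ['story', 'advice']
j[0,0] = 'response'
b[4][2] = 'singer'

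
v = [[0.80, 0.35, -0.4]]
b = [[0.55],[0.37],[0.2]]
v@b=[[0.49]]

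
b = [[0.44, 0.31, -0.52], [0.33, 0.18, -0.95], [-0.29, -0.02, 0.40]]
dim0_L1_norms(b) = [1.06, 0.51, 1.87]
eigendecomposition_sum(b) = [[(0.47+0j), 0.19+0.00j, -0.70-0.00j], [0.46+0.00j, 0.19+0.00j, (-0.68-0j)], [-0.24-0.00j, (-0.1+0j), (0.35+0j)]] + [[-0.01+0.06j, (0.06-0.02j), (0.09+0.07j)], [-0.06-0.05j, -0.00+0.09j, (-0.13+0.07j)], [(-0.03+0.03j), 0.04+0.01j, (0.02+0.07j)]] + [[(-0.01-0.06j), (0.06+0.02j), 0.09-0.07j], [-0.06+0.05j, -0.00-0.09j, (-0.13-0.07j)], [-0.03-0.03j, 0.04-0.01j, 0.02-0.07j]]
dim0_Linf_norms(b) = [0.44, 0.31, 0.95]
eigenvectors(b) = [[(0.67+0j), -0.21-0.51j, -0.21+0.51j],  [0.66+0.00j, 0.75+0.00j, (0.75-0j)],  [(-0.34+0j), 0.06-0.34j, (0.06+0.34j)]]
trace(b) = 1.02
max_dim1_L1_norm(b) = 1.46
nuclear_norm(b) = 1.71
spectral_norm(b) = 1.33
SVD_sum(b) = [[0.32, 0.17, -0.62],  [0.45, 0.24, -0.87],  [-0.21, -0.11, 0.41]] + [[0.14, 0.12, 0.1], [-0.10, -0.09, -0.07], [-0.00, -0.00, -0.0]] + [[-0.02, 0.02, -0.00], [-0.02, 0.03, -0.00], [-0.07, 0.09, -0.01]]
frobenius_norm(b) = 1.36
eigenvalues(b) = [(1.01+0j), (0.01+0.21j), (0.01-0.21j)]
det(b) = 0.04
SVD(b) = [[-0.54, 0.81, 0.22], [-0.76, -0.58, 0.28], [0.36, -0.02, 0.93]] @ diag([1.3287784065698929, 0.25707207632301365, 0.12908095834998698]) @ [[-0.45,-0.23,0.86], [0.66,0.57,0.49], [-0.61,0.79,-0.10]]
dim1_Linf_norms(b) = [0.52, 0.95, 0.4]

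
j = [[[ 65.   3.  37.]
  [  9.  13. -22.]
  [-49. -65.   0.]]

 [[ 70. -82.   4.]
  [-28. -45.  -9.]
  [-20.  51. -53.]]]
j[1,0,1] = -82.0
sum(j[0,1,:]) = 0.0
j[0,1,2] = -22.0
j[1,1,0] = -28.0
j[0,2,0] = -49.0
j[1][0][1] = -82.0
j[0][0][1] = 3.0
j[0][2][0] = -49.0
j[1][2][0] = -20.0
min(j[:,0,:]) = -82.0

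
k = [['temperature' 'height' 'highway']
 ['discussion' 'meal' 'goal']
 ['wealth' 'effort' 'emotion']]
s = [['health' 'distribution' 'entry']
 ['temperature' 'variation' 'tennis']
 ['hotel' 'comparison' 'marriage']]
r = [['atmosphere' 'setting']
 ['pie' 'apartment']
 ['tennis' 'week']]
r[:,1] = ['setting', 'apartment', 'week']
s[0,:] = ['health', 'distribution', 'entry']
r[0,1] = 'setting'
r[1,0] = 'pie'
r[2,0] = 'tennis'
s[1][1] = 'variation'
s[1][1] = 'variation'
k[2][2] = 'emotion'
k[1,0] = 'discussion'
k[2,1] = 'effort'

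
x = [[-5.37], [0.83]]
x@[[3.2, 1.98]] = [[-17.18, -10.63], [2.66, 1.64]]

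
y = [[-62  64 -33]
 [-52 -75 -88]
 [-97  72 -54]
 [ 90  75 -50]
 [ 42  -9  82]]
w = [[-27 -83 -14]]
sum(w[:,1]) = -83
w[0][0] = -27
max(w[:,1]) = -83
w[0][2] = -14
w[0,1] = -83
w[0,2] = -14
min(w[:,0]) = -27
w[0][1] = -83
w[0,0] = -27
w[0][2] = -14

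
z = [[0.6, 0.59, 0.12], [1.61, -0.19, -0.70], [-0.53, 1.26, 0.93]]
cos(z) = [[0.44, -0.18, 0.1], [-0.48, 0.96, 0.15], [-0.53, -0.29, 1.02]]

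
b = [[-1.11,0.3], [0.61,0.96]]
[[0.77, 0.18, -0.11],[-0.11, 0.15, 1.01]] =b @ [[-0.62, -0.10, 0.33], [0.28, 0.22, 0.84]]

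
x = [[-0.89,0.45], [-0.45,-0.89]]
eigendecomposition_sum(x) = [[(-0.44+0.22j),0.22+0.44j], [-0.22-0.44j,-0.44+0.22j]] + [[(-0.44-0.22j), (0.22-0.44j)], [-0.22+0.44j, (-0.44-0.22j)]]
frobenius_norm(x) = 1.41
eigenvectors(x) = [[0.71+0.00j,  0.71-0.00j], [0.00+0.71j,  -0.71j]]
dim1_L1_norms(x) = [1.34, 1.34]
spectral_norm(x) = 1.00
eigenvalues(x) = [(-0.89+0.45j), (-0.89-0.45j)]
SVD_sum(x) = [[-0.89, 0.00], [-0.45, 0.00]] + [[0.00, 0.45], [0.0, -0.89]]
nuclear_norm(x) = 1.99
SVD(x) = [[-0.89,-0.45], [-0.45,0.89]] @ diag([0.997296345125159, 0.9972963451251589]) @ [[1.00, 0.0], [-0.0, -1.0]]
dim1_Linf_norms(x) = [0.89, 0.89]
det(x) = 0.99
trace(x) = -1.78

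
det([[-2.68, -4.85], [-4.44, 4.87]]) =-34.586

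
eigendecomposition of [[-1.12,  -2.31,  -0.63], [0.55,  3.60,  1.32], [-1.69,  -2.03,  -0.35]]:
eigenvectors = [[0.54, 0.25, -0.44], [-0.31, -0.37, 0.84], [0.78, 0.89, -0.3]]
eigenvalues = [-0.71, 0.01, 2.84]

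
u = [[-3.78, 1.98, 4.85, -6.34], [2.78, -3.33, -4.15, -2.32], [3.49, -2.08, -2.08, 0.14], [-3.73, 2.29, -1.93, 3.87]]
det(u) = -75.036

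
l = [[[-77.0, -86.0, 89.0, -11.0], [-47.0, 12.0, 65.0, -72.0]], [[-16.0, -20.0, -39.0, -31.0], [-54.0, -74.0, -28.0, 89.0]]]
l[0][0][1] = -86.0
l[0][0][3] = -11.0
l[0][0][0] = -77.0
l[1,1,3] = 89.0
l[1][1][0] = -54.0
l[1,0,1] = -20.0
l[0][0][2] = 89.0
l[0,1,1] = 12.0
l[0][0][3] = -11.0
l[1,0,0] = -16.0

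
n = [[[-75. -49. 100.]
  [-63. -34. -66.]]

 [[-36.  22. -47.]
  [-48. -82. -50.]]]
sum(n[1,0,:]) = -61.0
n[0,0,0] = -75.0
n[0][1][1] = -34.0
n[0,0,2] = 100.0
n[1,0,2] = -47.0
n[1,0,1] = 22.0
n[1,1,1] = -82.0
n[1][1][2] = -50.0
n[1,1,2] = -50.0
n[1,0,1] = 22.0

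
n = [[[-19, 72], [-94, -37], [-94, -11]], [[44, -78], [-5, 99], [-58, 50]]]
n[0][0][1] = 72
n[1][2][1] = 50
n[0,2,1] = -11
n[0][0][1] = 72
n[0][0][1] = 72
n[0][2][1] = -11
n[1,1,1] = 99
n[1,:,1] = [-78, 99, 50]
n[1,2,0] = -58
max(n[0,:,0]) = -19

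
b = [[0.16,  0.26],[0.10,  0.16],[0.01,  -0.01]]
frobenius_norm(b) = 0.36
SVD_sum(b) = [[0.16, 0.26], [0.10, 0.16], [-0.0, -0.0]] + [[-0.0,0.00], [0.0,-0.00], [0.01,-0.01]]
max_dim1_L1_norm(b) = 0.42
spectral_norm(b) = 0.36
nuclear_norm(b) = 0.37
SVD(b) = [[-0.85, 0.03], [-0.53, -0.07], [0.01, -1.0]] @ diag([0.3589001679892876, 0.013808309717741529]) @ [[-0.53, -0.85], [-0.85, 0.53]]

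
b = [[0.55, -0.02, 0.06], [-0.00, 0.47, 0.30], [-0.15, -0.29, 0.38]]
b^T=[[0.55, -0.0, -0.15], [-0.02, 0.47, -0.29], [0.06, 0.3, 0.38]]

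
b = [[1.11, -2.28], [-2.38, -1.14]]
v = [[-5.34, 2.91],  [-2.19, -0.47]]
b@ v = [[-0.93, 4.30], [15.21, -6.39]]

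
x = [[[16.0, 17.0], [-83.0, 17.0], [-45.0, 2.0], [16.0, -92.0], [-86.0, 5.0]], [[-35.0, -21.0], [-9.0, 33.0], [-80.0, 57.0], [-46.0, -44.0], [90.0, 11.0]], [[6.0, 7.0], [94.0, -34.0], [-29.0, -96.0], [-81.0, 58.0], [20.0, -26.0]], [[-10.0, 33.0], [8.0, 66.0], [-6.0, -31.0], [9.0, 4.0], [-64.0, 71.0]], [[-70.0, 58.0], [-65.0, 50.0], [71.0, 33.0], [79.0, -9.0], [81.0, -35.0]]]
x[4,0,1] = 58.0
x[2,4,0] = 20.0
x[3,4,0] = -64.0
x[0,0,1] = 17.0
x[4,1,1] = 50.0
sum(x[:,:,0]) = -219.0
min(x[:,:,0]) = -86.0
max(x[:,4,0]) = 90.0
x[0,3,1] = -92.0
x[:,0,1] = [17.0, -21.0, 7.0, 33.0, 58.0]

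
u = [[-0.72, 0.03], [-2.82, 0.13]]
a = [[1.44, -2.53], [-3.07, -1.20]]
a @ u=[[6.1, -0.29], [5.59, -0.25]]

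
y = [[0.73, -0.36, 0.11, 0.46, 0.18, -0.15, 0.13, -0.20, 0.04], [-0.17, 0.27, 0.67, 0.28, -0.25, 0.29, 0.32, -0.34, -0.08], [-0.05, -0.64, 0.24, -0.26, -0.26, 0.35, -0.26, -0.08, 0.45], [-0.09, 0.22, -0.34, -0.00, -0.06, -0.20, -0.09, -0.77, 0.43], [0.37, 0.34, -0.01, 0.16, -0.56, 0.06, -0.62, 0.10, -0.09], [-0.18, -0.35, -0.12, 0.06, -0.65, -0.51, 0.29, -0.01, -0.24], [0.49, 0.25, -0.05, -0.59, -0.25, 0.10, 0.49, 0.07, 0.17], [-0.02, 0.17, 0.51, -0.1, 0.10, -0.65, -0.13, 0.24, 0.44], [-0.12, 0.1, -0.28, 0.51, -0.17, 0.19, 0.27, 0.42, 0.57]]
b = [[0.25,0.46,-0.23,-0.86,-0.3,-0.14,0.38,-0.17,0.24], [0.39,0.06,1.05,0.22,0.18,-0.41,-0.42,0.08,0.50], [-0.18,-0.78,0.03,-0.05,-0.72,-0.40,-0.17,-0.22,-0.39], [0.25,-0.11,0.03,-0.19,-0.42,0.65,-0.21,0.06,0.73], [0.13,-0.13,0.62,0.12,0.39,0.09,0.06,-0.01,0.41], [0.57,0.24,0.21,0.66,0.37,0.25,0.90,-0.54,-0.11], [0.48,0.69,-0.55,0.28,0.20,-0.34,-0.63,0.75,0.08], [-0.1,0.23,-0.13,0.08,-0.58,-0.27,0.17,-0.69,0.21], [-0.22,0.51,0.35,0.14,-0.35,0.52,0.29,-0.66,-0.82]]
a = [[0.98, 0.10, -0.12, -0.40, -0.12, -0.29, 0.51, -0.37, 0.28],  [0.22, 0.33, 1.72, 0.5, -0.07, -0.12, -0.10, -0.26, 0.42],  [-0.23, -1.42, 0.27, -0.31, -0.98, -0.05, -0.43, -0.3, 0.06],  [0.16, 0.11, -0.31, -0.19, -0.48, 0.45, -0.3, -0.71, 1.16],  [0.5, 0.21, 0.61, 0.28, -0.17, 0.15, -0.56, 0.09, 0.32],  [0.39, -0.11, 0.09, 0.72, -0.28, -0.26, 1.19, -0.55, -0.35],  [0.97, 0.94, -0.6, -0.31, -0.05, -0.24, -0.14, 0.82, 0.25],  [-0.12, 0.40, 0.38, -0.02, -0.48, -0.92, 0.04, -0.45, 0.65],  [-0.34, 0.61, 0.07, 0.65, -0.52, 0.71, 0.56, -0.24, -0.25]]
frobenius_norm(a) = 4.75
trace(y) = 1.47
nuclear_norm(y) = 9.00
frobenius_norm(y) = 3.00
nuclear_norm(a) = 12.52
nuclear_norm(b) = 10.07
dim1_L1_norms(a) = [3.17, 3.74, 4.05, 3.87, 2.89, 3.94, 4.32, 3.46, 3.95]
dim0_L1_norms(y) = [2.22, 2.7, 2.33, 2.42, 2.48, 2.5, 2.6, 2.23, 2.51]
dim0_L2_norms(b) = [0.97, 1.3, 1.42, 1.18, 1.27, 1.14, 1.31, 1.36, 1.38]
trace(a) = 0.12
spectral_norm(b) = 2.01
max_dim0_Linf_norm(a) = 1.72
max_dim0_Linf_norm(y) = 0.77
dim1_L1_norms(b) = [3.03, 3.31, 2.94, 2.65, 1.96, 3.85, 4.0, 2.46, 3.86]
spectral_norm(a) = 2.37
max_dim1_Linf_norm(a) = 1.72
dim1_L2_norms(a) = [1.31, 1.91, 1.87, 1.59, 1.1, 1.64, 1.76, 1.42, 1.46]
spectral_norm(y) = 1.01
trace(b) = -1.35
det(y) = -1.00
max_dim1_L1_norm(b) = 4.0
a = b + y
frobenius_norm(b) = 3.80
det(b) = 0.01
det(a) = 1.91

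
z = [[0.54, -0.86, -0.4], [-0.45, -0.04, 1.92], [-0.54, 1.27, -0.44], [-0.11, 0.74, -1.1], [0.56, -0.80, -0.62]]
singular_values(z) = [2.43, 2.09, 0.0]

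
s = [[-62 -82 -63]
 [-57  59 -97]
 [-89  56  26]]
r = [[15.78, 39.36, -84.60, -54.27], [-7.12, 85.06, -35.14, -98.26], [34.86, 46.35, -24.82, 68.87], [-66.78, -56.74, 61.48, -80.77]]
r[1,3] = -98.26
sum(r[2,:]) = 125.26000000000002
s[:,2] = [-63, -97, 26]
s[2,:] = [-89, 56, 26]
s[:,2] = [-63, -97, 26]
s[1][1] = 59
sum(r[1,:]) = -55.46000000000001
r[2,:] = [34.86, 46.35, -24.82, 68.87]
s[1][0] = -57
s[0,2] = -63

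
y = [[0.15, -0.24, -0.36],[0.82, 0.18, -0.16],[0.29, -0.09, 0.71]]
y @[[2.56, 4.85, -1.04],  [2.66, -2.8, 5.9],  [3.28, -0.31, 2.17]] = [[-1.44, 1.51, -2.35], [2.05, 3.52, -0.14], [2.83, 1.44, 0.71]]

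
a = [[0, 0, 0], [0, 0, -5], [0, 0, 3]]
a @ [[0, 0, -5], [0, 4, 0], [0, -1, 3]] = [[0, 0, 0], [0, 5, -15], [0, -3, 9]]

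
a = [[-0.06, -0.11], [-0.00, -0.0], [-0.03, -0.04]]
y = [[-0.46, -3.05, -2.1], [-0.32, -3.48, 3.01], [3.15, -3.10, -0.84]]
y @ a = [[0.09, 0.13], [-0.07, -0.09], [-0.16, -0.31]]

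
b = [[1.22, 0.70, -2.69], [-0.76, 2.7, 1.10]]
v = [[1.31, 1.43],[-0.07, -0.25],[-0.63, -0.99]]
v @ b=[[0.51, 4.78, -1.95], [0.10, -0.72, -0.09], [-0.02, -3.11, 0.61]]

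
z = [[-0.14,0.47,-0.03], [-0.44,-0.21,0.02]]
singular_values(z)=[0.53, 0.45]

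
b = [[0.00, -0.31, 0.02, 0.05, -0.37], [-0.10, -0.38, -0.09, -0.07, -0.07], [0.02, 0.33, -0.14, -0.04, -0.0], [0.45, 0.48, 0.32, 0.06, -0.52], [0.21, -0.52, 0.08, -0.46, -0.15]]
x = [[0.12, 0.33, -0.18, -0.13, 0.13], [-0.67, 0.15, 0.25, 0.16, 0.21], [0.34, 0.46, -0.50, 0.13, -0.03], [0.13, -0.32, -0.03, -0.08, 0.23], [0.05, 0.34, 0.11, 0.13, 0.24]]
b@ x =[[0.2, -0.18, -0.13, -0.10, -0.14],[0.20, -0.13, -0.04, -0.06, -0.12],[-0.27, 0.0, 0.15, 0.04, 0.07],[-0.18, 0.17, -0.18, -0.01, 0.04],[0.33, 0.12, -0.21, -0.08, -0.23]]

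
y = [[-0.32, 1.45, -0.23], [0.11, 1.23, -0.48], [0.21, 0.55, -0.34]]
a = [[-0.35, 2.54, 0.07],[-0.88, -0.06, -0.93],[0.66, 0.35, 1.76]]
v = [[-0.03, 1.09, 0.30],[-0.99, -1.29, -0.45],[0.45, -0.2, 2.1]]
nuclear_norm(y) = 2.54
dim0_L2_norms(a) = [1.15, 2.56, 1.99]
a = v + y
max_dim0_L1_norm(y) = 3.23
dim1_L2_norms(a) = [2.56, 1.28, 1.91]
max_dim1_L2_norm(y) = 1.5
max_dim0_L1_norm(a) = 2.95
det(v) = 2.36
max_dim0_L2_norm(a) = 2.56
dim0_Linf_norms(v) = [0.99, 1.29, 2.1]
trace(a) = 1.35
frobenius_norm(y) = 2.12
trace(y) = 0.57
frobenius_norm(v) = 2.96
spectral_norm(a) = 2.61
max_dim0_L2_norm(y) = 1.98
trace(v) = 0.78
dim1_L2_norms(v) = [1.13, 1.69, 2.16]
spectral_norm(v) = 2.34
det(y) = 0.00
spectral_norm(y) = 2.06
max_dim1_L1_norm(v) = 2.75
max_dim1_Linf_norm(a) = 2.54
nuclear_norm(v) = 4.65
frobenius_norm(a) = 3.45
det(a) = 2.28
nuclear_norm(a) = 5.22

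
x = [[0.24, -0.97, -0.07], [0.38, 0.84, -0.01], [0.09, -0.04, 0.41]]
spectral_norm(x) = 1.29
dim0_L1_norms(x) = [0.71, 1.85, 0.49]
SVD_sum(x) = [[-0.06, -0.95, -0.03], [0.05, 0.86, 0.03], [-0.00, -0.02, -0.00]] + [[0.25,-0.02,0.09], [0.28,-0.02,0.1], [0.21,-0.01,0.08]] + [[0.05,0.00,-0.13], [0.05,0.0,-0.14], [-0.12,-0.00,0.33]]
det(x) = 0.24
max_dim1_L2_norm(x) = 1.0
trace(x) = 1.49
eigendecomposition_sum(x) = [[0.13+0.42j, -0.48+0.50j, (-0.06-0.01j)], [0.19-0.20j, (0.41+0.1j), 0.02+0.04j], [(0.08+0.01j), (0.05+0.12j), (-0.01+0.01j)]] + [[(0.13-0.42j), -0.48-0.50j, -0.06+0.01j], [(0.19+0.2j), 0.41-0.10j, (0.02-0.04j)], [0.08-0.01j, (0.05-0.12j), -0.01-0.01j]] + [[-0.01-0.00j,(-0.02+0j),0.06+0.00j], [0.01+0.00j,0.01-0.00j,(-0.04-0j)], [-0.08-0.00j,(-0.14+0j),0.42+0.00j]]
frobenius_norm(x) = 1.43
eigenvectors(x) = [[(-0.84+0j), (-0.84-0j), 0.13+0.00j], [(0.26+0.45j), (0.26-0.45j), -0.10+0.00j], [(-0.07+0.15j), (-0.07-0.15j), (0.99+0j)]]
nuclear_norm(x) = 2.15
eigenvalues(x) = [(0.53+0.53j), (0.53-0.53j), (0.43+0j)]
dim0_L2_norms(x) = [0.46, 1.28, 0.42]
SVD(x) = [[0.74, 0.58, -0.34], [-0.67, 0.65, -0.36], [0.02, 0.49, 0.87]] @ diag([1.2861403574217138, 0.4585772039615656, 0.40847267842285223]) @ [[-0.06, -1.0, -0.03], [0.94, -0.06, 0.34], [-0.34, -0.01, 0.94]]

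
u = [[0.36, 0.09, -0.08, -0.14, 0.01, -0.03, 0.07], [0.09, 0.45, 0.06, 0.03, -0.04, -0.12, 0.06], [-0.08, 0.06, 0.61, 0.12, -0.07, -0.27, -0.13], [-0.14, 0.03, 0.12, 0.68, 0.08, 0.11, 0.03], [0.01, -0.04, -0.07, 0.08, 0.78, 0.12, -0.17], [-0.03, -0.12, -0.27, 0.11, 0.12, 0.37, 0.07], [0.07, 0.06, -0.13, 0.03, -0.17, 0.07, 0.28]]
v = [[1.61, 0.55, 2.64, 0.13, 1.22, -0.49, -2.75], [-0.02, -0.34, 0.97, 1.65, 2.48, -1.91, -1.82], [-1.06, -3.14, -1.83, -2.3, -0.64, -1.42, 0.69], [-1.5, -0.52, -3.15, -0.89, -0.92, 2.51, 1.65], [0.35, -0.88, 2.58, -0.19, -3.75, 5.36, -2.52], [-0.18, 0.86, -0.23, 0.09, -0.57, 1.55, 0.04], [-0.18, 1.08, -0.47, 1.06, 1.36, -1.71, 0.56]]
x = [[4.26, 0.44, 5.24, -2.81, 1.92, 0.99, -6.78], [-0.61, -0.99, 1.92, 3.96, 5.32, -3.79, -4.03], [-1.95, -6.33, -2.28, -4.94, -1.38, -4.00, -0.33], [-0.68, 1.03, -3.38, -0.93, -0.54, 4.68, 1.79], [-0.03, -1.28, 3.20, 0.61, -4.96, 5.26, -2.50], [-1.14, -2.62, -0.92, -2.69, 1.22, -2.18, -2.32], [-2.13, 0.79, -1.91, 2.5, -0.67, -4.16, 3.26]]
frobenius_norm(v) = 12.23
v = u @ x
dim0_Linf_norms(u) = [0.36, 0.45, 0.61, 0.68, 0.78, 0.37, 0.28]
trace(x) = -3.82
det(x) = 14792.80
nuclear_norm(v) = 23.81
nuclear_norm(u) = 3.53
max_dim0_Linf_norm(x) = 6.78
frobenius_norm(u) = 1.57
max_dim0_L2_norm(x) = 10.15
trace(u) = 3.53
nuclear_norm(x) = 46.13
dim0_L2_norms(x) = [5.35, 7.17, 7.91, 7.92, 7.79, 10.15, 9.37]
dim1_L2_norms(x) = [10.21, 8.92, 9.56, 6.26, 8.41, 5.28, 6.59]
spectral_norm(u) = 0.94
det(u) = 0.00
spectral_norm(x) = 12.81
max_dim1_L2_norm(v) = 7.53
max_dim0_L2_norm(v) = 6.8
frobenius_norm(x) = 21.37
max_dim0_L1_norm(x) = 25.06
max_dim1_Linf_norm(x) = 6.78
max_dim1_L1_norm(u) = 1.34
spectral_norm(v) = 8.42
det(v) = 19.23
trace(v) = -3.09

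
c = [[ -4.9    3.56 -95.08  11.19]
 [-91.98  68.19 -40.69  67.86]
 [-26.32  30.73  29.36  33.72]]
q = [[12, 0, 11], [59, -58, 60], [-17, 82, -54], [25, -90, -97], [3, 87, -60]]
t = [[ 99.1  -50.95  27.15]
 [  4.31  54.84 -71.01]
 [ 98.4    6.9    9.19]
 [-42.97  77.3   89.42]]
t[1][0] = 4.31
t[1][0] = 4.31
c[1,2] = -40.69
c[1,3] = 67.86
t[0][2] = 27.15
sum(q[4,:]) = 30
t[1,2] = -71.01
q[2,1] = 82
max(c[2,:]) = 33.72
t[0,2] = 27.15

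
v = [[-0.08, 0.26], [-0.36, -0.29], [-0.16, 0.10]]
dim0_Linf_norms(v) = [0.36, 0.29]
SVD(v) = [[0.27,0.78],[-0.96,0.16],[-0.09,0.6]] @ diag([0.47880060410480024, 0.3066756943562341]) @ [[0.71,0.71], [-0.71,0.71]]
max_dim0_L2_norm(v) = 0.4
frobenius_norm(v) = 0.57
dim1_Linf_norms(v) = [0.26, 0.36, 0.16]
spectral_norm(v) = 0.48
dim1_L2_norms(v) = [0.27, 0.46, 0.19]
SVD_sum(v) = [[0.09, 0.09], [-0.32, -0.33], [-0.03, -0.03]] + [[-0.17, 0.17],[-0.04, 0.04],[-0.13, 0.13]]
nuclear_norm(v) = 0.79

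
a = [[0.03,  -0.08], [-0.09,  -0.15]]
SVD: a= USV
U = [[0.33, 0.94], [0.94, -0.33]]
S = [0.18, 0.06]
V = [[-0.41, -0.91], [0.91, -0.41]]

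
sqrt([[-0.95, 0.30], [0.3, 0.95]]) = [[(0.02+0.97j),(0.15-0.15j)], [0.15-0.15j,0.97+0.02j]]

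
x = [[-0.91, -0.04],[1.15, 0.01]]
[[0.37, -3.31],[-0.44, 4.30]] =x @ [[-0.38, 3.76], [-0.66, -2.77]]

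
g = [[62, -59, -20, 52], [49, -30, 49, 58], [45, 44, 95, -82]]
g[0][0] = 62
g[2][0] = 45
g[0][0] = 62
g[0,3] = 52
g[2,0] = 45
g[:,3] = [52, 58, -82]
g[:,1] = [-59, -30, 44]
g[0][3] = 52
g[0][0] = 62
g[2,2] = 95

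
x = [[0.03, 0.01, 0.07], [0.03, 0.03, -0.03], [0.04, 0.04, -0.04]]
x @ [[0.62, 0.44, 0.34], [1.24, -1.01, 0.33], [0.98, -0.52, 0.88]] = [[0.1,-0.03,0.08], [0.03,-0.0,-0.01], [0.04,-0.0,-0.01]]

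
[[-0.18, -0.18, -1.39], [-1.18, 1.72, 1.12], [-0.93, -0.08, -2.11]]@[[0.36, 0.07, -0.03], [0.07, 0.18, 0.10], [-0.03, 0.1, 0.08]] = [[-0.04, -0.18, -0.12], [-0.34, 0.34, 0.3], [-0.28, -0.29, -0.15]]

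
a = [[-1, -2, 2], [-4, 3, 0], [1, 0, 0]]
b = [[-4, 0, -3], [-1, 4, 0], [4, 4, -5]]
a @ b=[[14, 0, -7], [13, 12, 12], [-4, 0, -3]]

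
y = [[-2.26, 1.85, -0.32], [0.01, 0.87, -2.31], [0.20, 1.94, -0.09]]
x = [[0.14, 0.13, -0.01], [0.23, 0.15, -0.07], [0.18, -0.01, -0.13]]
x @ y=[[-0.32, 0.35, -0.34], [-0.53, 0.42, -0.41], [-0.43, 0.07, -0.02]]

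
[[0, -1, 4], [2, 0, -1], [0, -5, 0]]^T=[[0, 2, 0], [-1, 0, -5], [4, -1, 0]]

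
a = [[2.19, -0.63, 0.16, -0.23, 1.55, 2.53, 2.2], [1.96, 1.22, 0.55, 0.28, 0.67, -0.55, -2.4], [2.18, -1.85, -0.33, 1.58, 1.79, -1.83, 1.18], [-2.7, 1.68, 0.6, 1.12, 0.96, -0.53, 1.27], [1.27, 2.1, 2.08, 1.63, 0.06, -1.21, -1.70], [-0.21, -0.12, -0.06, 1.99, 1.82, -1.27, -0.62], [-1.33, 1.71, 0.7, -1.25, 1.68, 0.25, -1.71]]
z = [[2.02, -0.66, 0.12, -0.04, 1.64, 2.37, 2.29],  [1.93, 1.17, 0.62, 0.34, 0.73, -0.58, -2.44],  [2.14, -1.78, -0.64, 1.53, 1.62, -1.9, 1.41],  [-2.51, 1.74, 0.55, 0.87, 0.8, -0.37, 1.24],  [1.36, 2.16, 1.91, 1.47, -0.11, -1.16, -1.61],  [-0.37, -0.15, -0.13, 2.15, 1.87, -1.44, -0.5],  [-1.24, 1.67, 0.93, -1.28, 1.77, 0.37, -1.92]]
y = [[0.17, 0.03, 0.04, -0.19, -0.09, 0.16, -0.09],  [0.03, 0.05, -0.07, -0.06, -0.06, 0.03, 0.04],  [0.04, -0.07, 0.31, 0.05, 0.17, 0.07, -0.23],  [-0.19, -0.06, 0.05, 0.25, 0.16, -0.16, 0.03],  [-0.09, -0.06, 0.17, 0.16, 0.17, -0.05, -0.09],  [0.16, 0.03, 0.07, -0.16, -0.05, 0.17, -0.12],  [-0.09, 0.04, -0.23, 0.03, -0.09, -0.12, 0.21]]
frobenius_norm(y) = 0.90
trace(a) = 1.28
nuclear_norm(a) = 23.28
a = y + z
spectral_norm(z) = 5.99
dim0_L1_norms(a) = [11.84, 9.31, 4.48, 8.08, 8.53, 8.17, 11.08]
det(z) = -598.01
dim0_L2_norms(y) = [0.33, 0.13, 0.44, 0.4, 0.33, 0.32, 0.36]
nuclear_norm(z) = 23.19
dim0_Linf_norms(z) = [2.51, 2.16, 1.91, 2.15, 1.87, 2.37, 2.44]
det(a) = -631.20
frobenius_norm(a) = 10.18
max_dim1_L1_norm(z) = 11.02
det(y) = -0.00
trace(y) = 1.33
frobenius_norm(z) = 10.13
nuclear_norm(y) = 1.34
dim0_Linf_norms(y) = [0.19, 0.07, 0.31, 0.25, 0.17, 0.17, 0.23]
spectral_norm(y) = 0.64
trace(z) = -0.05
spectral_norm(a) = 5.94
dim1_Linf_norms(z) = [2.37, 2.44, 2.14, 2.51, 2.16, 2.15, 1.92]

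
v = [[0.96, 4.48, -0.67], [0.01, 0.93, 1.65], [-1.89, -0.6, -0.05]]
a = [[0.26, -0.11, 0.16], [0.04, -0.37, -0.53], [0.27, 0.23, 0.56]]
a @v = [[-0.05, 0.97, -0.36], [1.04, 0.15, -0.61], [-0.8, 1.09, 0.17]]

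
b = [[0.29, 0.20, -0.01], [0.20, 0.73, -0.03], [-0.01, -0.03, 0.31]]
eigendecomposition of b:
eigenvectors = [[0.36, 0.93, 0.04],[0.93, -0.36, 0.05],[-0.06, -0.02, 1.0]]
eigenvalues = [0.81, 0.21, 0.31]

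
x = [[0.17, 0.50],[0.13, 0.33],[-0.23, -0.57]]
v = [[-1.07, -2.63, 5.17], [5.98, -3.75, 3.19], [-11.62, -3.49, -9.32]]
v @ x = [[-1.71, -4.35],[-0.20, -0.07],[-0.29, -1.65]]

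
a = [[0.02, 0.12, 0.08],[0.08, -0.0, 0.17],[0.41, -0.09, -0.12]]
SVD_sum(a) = [[-0.03, 0.01, 0.01], [0.03, -0.01, -0.01], [0.41, -0.1, -0.11]] + [[0.04, 0.04, 0.1], [0.06, 0.06, 0.16], [-0.00, -0.00, -0.00]] + [[0.01,0.08,-0.03], [-0.01,-0.05,0.02], [0.00,0.01,-0.0]]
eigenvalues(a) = [(0.22+0j), (-0.16+0.13j), (-0.16-0.13j)]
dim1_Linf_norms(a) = [0.12, 0.17, 0.41]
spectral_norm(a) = 0.44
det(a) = 0.01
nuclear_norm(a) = 0.75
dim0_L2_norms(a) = [0.42, 0.15, 0.22]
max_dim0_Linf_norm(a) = 0.41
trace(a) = -0.10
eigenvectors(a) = [[-0.58+0.00j,0.17-0.15j,(0.17+0.15j)],[(-0.62+0j),0.42+0.41j,0.42-0.41j],[(-0.53+0j),(-0.78+0j),-0.78-0.00j]]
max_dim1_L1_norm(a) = 0.62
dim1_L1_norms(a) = [0.22, 0.25, 0.62]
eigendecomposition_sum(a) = [[(0.12+0j), (0.05+0j), (0.05+0j)], [(0.13+0j), (0.05+0j), (0.06+0j)], [0.11+0.00j, (0.04+0j), 0.05+0.00j]] + [[-0.05+0.01j, (0.04+0.01j), (0.01-0.02j)], [-0.03-0.13j, (-0.02+0.1j), 0.06+0.03j], [(0.15+0.1j), (-0.07-0.12j), (-0.08+0.02j)]] + [[-0.05-0.01j, (0.04-0.01j), (0.01+0.02j)], [(-0.03+0.13j), (-0.02-0.1j), (0.06-0.03j)], [0.15-0.10j, (-0.07+0.12j), -0.08-0.02j]]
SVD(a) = [[0.06, -0.55, -0.83], [-0.07, -0.84, 0.54], [-1.0, 0.03, -0.09]] @ diag([0.43851190435868825, 0.21191394754692988, 0.09949768123325183]) @ [[-0.94, 0.22, 0.26], [-0.32, -0.32, -0.89], [-0.12, -0.92, 0.37]]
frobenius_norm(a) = 0.50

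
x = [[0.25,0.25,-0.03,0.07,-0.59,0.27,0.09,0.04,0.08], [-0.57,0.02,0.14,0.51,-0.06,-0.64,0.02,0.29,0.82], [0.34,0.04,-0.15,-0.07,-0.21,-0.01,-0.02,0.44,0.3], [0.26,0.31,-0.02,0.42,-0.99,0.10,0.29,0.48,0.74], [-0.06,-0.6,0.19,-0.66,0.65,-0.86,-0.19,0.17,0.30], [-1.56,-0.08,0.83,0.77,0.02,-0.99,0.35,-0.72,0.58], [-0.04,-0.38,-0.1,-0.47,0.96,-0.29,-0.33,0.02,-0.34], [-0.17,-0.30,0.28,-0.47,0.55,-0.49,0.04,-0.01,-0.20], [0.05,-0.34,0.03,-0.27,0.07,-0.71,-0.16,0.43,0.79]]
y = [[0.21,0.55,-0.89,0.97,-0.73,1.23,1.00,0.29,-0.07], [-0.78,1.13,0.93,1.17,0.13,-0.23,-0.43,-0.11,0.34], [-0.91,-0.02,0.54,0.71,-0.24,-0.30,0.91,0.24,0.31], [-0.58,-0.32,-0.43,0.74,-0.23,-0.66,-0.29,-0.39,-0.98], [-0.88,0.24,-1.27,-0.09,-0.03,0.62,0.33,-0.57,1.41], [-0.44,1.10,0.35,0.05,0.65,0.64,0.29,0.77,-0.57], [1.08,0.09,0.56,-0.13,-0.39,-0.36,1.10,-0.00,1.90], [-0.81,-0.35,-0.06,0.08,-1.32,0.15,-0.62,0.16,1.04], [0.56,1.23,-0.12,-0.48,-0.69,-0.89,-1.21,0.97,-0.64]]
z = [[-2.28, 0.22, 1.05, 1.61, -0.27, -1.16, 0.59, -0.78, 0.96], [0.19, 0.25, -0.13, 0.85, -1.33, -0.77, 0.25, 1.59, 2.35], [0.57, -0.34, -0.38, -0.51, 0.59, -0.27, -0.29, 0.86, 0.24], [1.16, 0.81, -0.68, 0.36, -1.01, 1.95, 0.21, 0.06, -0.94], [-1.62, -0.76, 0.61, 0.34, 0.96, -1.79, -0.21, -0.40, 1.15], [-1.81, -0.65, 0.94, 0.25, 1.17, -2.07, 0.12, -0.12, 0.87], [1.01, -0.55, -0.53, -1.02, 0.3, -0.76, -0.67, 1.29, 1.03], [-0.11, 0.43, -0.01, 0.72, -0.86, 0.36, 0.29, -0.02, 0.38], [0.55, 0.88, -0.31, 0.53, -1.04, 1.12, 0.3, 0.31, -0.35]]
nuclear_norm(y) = 17.02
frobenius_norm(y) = 6.38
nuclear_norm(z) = 14.97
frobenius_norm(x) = 4.12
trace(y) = 3.85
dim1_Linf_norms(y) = [1.23, 1.17, 0.91, 0.98, 1.41, 1.1, 1.9, 1.32, 1.23]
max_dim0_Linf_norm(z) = 2.35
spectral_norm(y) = 3.40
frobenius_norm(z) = 8.18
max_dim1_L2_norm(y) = 2.57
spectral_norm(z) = 6.17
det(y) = 0.28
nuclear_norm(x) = 7.93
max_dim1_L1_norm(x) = 5.9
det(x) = 0.00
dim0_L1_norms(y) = [6.25, 5.03, 5.15, 4.42, 4.41, 5.08, 6.18, 3.5, 7.26]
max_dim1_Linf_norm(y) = 1.9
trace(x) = 0.65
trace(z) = -4.20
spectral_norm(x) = 2.74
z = y @ x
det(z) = 0.00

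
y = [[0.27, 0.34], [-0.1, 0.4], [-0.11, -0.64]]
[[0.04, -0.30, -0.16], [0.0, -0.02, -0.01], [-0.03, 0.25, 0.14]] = y@[[0.11, -0.79, -0.42], [0.03, -0.26, -0.14]]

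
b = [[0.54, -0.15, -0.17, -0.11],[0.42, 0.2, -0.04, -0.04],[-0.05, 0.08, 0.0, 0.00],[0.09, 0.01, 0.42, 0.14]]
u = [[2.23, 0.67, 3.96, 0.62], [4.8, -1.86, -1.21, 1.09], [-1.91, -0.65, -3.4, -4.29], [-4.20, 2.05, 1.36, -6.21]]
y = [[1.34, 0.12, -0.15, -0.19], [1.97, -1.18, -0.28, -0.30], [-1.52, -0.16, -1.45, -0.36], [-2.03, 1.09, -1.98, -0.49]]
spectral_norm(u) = 9.97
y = u @ b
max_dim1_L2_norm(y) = 3.08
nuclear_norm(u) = 19.60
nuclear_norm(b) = 1.44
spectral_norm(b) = 0.71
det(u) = 34.51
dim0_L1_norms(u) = [13.14, 5.23, 9.93, 12.21]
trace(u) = -9.24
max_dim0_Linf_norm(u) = 6.21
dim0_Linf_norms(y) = [2.03, 1.18, 1.98, 0.49]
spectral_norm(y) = 4.10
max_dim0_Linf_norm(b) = 0.54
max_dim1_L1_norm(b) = 0.97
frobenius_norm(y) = 4.62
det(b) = 0.00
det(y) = 0.02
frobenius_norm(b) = 0.89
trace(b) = 0.88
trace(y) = -1.78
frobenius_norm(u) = 12.12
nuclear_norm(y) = 6.98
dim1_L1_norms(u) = [7.48, 8.96, 10.25, 13.82]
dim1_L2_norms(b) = [0.6, 0.47, 0.09, 0.45]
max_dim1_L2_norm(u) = 7.89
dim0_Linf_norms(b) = [0.54, 0.2, 0.42, 0.14]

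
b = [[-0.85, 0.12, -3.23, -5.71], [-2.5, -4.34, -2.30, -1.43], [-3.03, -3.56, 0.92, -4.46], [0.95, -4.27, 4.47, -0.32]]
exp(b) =[[10.76, 6.99, -18.12, 4.05],[-0.94, -0.96, 2.15, -0.58],[-5.76, -4.11, 10.1, -1.37],[-3.99, -1.92, 5.68, -1.25]]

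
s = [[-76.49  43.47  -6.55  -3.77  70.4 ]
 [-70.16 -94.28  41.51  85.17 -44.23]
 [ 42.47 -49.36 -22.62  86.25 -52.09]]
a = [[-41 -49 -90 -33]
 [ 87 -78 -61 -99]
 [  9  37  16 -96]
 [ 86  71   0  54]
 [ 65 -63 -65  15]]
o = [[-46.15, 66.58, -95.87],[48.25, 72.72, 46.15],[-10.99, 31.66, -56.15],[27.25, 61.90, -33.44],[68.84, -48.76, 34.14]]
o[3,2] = -33.44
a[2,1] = 37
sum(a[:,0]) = 206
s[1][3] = 85.17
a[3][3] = 54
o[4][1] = -48.76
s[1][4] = -44.23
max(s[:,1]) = 43.47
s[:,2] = [-6.55, 41.51, -22.62]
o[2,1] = 31.66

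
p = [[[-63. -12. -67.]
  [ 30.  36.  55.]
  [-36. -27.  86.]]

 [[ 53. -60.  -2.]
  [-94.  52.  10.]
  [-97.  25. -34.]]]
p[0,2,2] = 86.0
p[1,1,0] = -94.0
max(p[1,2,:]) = 25.0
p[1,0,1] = -60.0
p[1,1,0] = -94.0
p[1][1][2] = 10.0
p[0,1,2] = 55.0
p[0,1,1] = 36.0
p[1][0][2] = -2.0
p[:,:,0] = [[-63.0, 30.0, -36.0], [53.0, -94.0, -97.0]]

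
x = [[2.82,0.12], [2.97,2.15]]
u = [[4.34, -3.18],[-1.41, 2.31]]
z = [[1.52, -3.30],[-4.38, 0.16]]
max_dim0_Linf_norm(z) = 4.38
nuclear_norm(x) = 5.73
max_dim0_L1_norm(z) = 5.9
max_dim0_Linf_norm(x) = 2.97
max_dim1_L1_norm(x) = 5.12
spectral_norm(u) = 5.95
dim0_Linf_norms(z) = [4.38, 3.3]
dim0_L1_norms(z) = [5.9, 3.46]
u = x + z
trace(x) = 4.97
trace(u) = 6.65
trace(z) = 1.68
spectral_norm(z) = 4.90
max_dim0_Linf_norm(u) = 4.34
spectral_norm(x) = 4.45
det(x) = 5.71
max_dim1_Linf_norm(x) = 2.97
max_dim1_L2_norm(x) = 3.67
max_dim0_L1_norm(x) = 5.79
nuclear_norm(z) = 7.80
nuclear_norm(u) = 6.88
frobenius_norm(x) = 4.63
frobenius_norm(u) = 6.02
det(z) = -14.21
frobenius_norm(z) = 5.69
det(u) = 5.54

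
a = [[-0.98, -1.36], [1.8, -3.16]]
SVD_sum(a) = [[0.34, -0.76], [1.49, -3.3]] + [[-1.32, -0.6], [0.31, 0.14]]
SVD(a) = [[0.22,0.97], [0.97,-0.22]] @ diag([3.7160731479408153, 1.4921127166381356]) @ [[0.41, -0.91],[-0.91, -0.41]]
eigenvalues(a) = [(-2.07+1.12j), (-2.07-1.12j)]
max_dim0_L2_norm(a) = 3.44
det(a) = 5.54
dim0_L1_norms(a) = [2.78, 4.52]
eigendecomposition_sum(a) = [[(-0.49+1.57j), (-0.68-1.25j)], [(0.9+1.66j), -1.58-0.44j]] + [[-0.49-1.57j, -0.68+1.25j], [0.90-1.66j, -1.58+0.44j]]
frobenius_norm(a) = 4.00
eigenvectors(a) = [[(0.46+0.47j), (0.46-0.47j)], [(0.75+0j), 0.75-0.00j]]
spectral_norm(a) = 3.72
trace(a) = -4.14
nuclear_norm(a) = 5.21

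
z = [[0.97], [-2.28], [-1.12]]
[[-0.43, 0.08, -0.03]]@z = [[-0.57]]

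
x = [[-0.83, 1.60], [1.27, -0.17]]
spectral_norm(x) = 2.00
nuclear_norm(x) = 2.94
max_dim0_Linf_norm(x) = 1.6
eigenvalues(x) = [-1.96, 0.96]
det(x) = -1.89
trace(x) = -1.00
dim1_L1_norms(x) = [2.43, 1.44]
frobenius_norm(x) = 2.21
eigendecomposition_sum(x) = [[-1.2, 1.07],[0.85, -0.76]] + [[0.37, 0.53], [0.42, 0.59]]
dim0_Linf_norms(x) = [1.27, 1.6]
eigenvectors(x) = [[-0.82, -0.67], [0.58, -0.75]]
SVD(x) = [[-0.87, 0.49], [0.49, 0.87]] @ diag([1.9989770367577322, 0.945933827767712]) @ [[0.67, -0.74], [0.74, 0.67]]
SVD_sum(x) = [[-1.17, 1.29], [0.66, -0.73]] + [[0.34, 0.31], [0.61, 0.56]]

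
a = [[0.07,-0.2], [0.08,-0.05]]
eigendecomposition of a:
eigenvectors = [[(0.85+0j), 0.85-0.00j],[0.25-0.47j, (0.25+0.47j)]]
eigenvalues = [(0.01+0.11j), (0.01-0.11j)]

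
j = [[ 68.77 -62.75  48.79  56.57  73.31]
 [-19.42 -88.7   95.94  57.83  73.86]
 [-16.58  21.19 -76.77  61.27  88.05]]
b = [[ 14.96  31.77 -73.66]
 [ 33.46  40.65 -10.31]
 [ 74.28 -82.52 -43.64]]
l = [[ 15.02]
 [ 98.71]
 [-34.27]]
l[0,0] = 15.02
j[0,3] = 56.57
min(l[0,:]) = 15.02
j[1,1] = -88.7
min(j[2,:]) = -76.77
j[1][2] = 95.94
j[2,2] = -76.77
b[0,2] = -73.66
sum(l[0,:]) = 15.02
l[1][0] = 98.71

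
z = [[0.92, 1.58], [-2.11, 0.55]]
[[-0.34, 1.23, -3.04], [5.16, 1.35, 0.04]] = z @ [[-2.17, -0.38, -0.45], [1.05, 1.00, -1.66]]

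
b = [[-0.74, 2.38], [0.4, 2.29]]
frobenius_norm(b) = 3.41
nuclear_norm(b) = 4.11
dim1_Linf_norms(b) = [2.38, 2.29]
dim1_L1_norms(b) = [3.12, 2.69]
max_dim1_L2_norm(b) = 2.49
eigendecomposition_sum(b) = [[-0.95, 0.68], [0.11, -0.08]] + [[0.21, 1.70], [0.29, 2.37]]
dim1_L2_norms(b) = [2.49, 2.32]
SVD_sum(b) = [[-0.2, 2.42], [-0.18, 2.24]] + [[-0.54, -0.04], [0.58, 0.05]]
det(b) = -2.65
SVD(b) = [[0.73, 0.68], [0.68, -0.73]] @ diag([3.313314827959363, 0.7987770970831691]) @ [[-0.08, 1.0], [-1.00, -0.08]]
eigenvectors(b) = [[-0.99, -0.58], [0.12, -0.81]]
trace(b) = 1.55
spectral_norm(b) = 3.31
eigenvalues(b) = [-1.03, 2.58]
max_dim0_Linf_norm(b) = 2.38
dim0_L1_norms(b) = [1.14, 4.67]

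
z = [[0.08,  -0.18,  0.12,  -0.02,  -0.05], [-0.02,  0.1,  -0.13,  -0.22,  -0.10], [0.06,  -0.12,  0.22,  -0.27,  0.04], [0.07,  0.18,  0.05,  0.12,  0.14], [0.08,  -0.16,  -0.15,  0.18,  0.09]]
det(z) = 0.001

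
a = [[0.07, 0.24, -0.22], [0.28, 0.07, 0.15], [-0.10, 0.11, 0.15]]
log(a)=[[(-1.19+1.32j),  0.05-1.26j,  (-0.07+1.12j)], [(0.14-1.34j),  (-1.22+1.27j),  (-0.18-1.13j)], [(0.06+0.65j),  -0.00-0.62j,  (-1.39+0.55j)]]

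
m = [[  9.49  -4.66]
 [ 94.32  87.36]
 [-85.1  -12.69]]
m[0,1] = -4.66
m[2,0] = -85.1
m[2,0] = -85.1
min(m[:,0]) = -85.1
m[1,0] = 94.32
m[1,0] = 94.32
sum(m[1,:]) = 181.68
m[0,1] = -4.66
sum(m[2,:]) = -97.78999999999999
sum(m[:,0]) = 18.709999999999994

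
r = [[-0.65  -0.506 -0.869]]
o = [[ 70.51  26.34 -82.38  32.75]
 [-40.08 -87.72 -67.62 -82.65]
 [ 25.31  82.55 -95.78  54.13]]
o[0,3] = 32.75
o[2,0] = 25.31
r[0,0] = -0.65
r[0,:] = [-0.65, -0.506, -0.869]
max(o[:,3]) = 54.13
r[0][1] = -0.506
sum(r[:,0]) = -0.65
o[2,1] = 82.55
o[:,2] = [-82.38, -67.62, -95.78]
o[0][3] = 32.75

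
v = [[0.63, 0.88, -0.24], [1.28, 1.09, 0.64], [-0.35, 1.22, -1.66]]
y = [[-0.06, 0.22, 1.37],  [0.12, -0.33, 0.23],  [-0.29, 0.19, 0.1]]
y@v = [[-0.24,1.86,-2.12], [-0.43,0.03,-0.62], [0.03,0.07,0.03]]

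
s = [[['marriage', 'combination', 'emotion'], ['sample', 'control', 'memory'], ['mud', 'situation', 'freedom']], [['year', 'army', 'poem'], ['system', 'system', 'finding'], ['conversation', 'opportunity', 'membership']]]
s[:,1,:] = [['sample', 'control', 'memory'], ['system', 'system', 'finding']]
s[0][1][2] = 'memory'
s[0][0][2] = 'emotion'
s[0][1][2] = 'memory'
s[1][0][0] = 'year'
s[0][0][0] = 'marriage'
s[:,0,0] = ['marriage', 'year']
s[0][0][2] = 'emotion'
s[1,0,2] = 'poem'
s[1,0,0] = 'year'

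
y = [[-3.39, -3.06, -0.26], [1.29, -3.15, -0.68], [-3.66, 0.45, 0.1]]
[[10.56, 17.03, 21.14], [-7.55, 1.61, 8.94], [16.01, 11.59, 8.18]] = y@[[-4.3, -3.4, -2.72], [1.75, -1.73, -3.86], [-5.16, -0.8, -0.43]]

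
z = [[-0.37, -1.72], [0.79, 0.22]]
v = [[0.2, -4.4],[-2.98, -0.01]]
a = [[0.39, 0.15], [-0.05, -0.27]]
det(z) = 1.28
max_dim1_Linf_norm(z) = 1.72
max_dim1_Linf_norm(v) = 4.4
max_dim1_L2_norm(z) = 1.76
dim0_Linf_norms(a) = [0.39, 0.27]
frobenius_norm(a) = 0.50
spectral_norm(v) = 4.41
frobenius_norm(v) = 5.32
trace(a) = 0.12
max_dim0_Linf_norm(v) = 4.4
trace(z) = -0.15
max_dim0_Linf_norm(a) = 0.39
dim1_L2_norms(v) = [4.4, 2.98]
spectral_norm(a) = 0.45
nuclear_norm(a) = 0.67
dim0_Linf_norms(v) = [2.98, 4.4]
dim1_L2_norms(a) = [0.42, 0.27]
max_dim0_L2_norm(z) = 1.73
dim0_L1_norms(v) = [3.18, 4.41]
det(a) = -0.10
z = a @ v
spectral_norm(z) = 1.81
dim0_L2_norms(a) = [0.39, 0.31]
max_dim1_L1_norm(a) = 0.54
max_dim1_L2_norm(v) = 4.4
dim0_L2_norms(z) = [0.87, 1.73]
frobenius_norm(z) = 1.94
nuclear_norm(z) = 2.51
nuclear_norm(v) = 7.38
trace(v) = 0.19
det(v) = -13.11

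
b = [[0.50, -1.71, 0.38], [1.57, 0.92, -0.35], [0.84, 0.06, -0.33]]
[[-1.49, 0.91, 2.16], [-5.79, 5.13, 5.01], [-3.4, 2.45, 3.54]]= b @ [[-3.47,  3.10,  3.12], [0.19,  0.5,  -1.01], [1.49,  0.56,  -2.97]]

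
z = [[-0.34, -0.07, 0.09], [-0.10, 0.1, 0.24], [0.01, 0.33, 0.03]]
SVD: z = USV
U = [[-0.86,-0.24,-0.46],[-0.52,0.4,0.76],[0.00,0.88,-0.47]]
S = [0.4, 0.37, 0.15]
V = [[0.86, 0.02, -0.51], [0.14, 0.95, 0.28], [0.49, -0.31, 0.82]]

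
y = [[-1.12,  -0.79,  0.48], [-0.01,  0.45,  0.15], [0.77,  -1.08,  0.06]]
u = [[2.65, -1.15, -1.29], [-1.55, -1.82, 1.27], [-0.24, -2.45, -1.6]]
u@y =[[-3.95, -1.22, 1.02], [2.73, -0.97, -0.94], [-0.94, 0.82, -0.58]]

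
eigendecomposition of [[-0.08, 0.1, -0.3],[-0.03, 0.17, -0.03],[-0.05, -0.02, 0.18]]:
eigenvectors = [[0.98, 0.19, -0.7], [0.12, -0.88, -0.01], [0.17, -0.44, 0.72]]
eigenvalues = [-0.12, 0.16, 0.23]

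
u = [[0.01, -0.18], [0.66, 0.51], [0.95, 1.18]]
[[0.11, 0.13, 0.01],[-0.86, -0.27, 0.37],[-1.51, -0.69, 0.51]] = u @ [[-0.81,0.13,0.59], [-0.63,-0.69,-0.04]]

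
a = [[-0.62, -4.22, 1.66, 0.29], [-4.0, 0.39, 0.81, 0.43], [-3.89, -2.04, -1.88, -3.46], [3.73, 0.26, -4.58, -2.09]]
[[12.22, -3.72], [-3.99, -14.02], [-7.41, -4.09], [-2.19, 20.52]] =a@[[0.98,3.06],[-2.92,-0.2],[-0.20,-1.36],[2.87,-1.40]]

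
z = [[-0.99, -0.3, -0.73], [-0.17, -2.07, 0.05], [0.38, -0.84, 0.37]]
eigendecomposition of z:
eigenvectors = [[0.60,0.88,0.39], [-0.07,-0.12,0.89], [-0.80,-0.46,0.24]]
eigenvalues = [0.01, -0.57, -2.13]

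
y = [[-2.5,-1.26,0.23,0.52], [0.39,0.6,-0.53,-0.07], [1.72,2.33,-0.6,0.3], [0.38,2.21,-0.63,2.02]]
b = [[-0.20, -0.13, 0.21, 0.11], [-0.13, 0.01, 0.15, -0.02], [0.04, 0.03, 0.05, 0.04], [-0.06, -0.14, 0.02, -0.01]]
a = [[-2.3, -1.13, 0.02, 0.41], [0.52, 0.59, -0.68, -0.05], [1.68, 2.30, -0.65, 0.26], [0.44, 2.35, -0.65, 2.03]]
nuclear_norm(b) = 0.67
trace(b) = -0.15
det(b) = 0.00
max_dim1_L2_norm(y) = 3.08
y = a + b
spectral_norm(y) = 4.57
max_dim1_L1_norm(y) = 5.24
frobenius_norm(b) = 0.43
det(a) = -2.26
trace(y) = -0.48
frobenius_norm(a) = 5.17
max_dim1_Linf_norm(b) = 0.21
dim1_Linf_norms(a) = [2.3, 0.68, 2.3, 2.35]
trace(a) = -0.33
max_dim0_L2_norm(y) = 3.5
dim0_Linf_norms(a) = [2.3, 2.35, 0.68, 2.03]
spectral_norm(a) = 4.53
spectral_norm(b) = 0.39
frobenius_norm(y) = 5.23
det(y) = -1.61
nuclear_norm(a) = 7.89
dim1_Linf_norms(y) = [2.5, 0.6, 2.33, 2.21]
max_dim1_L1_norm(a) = 5.47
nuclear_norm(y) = 7.84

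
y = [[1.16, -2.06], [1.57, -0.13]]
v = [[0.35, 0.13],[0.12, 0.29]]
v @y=[[0.61, -0.74], [0.59, -0.28]]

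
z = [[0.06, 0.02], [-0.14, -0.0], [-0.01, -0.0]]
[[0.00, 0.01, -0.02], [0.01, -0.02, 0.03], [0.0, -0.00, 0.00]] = z@[[-0.10, 0.16, -0.24],[0.32, -0.07, -0.43]]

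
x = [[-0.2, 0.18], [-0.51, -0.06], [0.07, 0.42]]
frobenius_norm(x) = 0.72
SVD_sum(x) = [[-0.15, -0.04], [-0.50, -0.12], [0.16, 0.04]] + [[-0.05, 0.22], [-0.01, 0.06], [-0.09, 0.38]]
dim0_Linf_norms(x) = [0.51, 0.42]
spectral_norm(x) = 0.56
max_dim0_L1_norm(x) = 0.78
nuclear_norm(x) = 1.01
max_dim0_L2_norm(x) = 0.55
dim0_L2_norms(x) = [0.55, 0.46]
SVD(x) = [[-0.27, 0.49], [-0.91, 0.14], [0.3, 0.86]] @ diag([0.5575398166656842, 0.4544770102352761]) @ [[0.97, 0.24], [-0.24, 0.97]]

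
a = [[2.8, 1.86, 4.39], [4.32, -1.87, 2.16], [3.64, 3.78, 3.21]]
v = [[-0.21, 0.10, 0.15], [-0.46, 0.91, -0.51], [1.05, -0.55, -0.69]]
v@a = [[0.39,-0.01,-0.22], [0.79,-4.49,-1.69], [-1.95,0.37,1.21]]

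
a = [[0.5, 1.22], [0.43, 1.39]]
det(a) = 0.170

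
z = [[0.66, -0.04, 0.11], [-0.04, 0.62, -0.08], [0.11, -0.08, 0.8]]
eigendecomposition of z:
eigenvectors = [[0.45,-0.88,-0.12], [-0.31,-0.29,0.90], [0.83,0.37,0.41]]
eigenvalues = [0.89, 0.6, 0.59]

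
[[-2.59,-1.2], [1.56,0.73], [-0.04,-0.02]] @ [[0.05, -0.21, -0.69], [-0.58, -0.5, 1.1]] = [[0.57, 1.14, 0.47], [-0.35, -0.69, -0.27], [0.01, 0.02, 0.01]]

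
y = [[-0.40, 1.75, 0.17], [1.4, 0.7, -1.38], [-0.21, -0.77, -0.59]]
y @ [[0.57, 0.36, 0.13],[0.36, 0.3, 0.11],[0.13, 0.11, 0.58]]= [[0.42, 0.4, 0.24],[0.87, 0.56, -0.54],[-0.47, -0.37, -0.45]]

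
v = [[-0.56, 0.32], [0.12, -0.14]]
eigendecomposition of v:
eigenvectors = [[-0.97, -0.54], [0.23, -0.84]]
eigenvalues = [-0.64, -0.06]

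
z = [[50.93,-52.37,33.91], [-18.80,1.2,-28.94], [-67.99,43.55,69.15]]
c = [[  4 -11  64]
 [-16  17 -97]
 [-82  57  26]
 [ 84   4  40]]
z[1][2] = -28.94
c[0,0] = 4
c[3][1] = 4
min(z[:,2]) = -28.94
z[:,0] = [50.93, -18.8, -67.99]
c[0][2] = 64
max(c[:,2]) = 64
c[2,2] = 26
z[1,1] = 1.2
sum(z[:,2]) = 74.12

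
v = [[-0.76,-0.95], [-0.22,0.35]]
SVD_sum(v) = [[-0.72, -0.98], [0.09, 0.12]] + [[-0.04, 0.03],  [-0.31, 0.23]]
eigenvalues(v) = [-0.92, 0.51]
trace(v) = -0.41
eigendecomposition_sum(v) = [[-0.82, -0.61], [-0.14, -0.11]] + [[0.06, -0.34], [-0.08, 0.46]]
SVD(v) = [[-0.99, 0.12], [0.12, 0.99]] @ diag([1.2250095171216262, 0.3877520895642472]) @ [[0.59,0.8],[-0.8,0.59]]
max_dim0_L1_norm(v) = 1.3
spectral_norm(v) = 1.23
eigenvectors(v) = [[-0.99, 0.6], [-0.17, -0.8]]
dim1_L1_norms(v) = [1.71, 0.57]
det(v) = -0.47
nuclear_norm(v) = 1.61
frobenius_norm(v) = 1.28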